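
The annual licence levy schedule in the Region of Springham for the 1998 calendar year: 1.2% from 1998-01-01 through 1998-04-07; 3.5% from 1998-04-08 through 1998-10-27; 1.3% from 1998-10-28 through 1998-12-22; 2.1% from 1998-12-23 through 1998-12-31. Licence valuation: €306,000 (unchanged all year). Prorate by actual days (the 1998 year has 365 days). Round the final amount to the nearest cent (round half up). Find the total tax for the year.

1998-01-01 to 1998-04-07: 97 days at 1.2% → €306,000 × 1.2% × 97/365 = €975.8466
1998-04-08 to 1998-10-27: 203 days at 3.5% → €306,000 × 3.5% × 203/365 = €5,956.5205
1998-10-28 to 1998-12-22: 56 days at 1.3% → €306,000 × 1.3% × 56/365 = €610.3233
1998-12-23 to 1998-12-31: 9 days at 2.1% → €306,000 × 2.1% × 9/365 = €158.4493
Total = €7,701.1397

€7,701.14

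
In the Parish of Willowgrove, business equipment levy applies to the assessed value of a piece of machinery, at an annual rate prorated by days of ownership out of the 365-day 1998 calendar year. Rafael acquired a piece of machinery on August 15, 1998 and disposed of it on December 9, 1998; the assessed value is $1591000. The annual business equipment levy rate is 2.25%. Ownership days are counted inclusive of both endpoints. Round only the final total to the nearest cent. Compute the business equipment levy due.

Days held (August 15 – December 9, 1998): 117 out of 365
Tax = $1591000 × 2.25% × 117/365 = $11474.8151

$11474.82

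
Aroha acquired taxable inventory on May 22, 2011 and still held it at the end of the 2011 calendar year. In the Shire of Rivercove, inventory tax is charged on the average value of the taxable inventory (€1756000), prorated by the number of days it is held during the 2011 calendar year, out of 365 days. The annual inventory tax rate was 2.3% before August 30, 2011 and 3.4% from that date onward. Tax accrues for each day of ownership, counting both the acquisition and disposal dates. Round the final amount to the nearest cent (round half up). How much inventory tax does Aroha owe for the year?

May 22 – August 29, 2011: 100 days at 2.3% → €1756000 × 2.3% × 100/365 = €11065.2055
August 30 – December 31, 2011: 124 days at 3.4% → €1756000 × 3.4% × 124/365 = €20283.0027
Total = €31348.2082

€31348.21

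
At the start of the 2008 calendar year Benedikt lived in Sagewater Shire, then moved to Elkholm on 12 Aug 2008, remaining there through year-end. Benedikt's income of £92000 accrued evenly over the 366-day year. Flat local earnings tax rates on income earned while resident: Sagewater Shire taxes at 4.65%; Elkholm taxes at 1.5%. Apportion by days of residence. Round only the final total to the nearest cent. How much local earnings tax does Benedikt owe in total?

£3153.64

Sagewater Shire, 1 Jan – 11 Aug 2008: 224 days → £92000 × 4.65% × 224/366 = £2618.2295
Elkholm, 12 Aug – 31 Dec 2008: 142 days → £92000 × 1.5% × 142/366 = £535.4098
Total = £3153.6393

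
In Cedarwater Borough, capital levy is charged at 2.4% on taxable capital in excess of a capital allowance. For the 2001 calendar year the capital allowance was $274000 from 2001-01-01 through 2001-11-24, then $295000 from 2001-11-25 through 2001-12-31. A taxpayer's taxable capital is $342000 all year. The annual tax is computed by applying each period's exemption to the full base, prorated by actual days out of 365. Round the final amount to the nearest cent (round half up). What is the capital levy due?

2001-01-01 to 2001-11-24: 328 days, exemption $274000 → ($342000 − $274000) × 2.4% × 328/365 = $1466.5644
2001-11-25 to 2001-12-31: 37 days, exemption $295000 → ($342000 − $295000) × 2.4% × 37/365 = $114.3452
Total = $1580.9096

$1580.91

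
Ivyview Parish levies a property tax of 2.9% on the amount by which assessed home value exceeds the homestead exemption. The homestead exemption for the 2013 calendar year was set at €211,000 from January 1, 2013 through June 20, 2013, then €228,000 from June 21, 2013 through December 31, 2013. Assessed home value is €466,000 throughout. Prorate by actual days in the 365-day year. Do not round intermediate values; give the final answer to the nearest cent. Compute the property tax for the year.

January 1 – June 20, 2013: 171 days, exemption €211,000 → (€466,000 − €211,000) × 2.9% × 171/365 = €3,464.5068
June 21 – December 31, 2013: 194 days, exemption €228,000 → (€466,000 − €228,000) × 2.9% × 194/365 = €3,668.4603
Total = €7,132.9671

€7,132.97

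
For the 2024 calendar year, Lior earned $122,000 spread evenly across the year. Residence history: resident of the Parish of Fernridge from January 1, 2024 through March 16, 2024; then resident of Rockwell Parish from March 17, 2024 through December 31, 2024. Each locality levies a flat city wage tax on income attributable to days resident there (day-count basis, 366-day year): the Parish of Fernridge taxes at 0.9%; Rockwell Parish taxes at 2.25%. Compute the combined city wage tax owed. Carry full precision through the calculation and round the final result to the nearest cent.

$2,403.00

The Parish of Fernridge, January 1 – March 16, 2024: 76 days → $122,000 × 0.9% × 76/366 = $228.0000
Rockwell Parish, March 17 – December 31, 2024: 290 days → $122,000 × 2.25% × 290/366 = $2,175.0000
Total = $2,403.0000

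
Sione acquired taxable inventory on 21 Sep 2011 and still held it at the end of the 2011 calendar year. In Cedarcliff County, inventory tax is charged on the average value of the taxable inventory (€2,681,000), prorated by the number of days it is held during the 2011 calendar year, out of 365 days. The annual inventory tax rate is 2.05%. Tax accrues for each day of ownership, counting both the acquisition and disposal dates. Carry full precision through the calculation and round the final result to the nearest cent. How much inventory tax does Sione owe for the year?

Days held (21 Sep – 31 Dec 2011): 102 out of 365
Tax = €2,681,000 × 2.05% × 102/365 = €15,358.8247

€15,358.82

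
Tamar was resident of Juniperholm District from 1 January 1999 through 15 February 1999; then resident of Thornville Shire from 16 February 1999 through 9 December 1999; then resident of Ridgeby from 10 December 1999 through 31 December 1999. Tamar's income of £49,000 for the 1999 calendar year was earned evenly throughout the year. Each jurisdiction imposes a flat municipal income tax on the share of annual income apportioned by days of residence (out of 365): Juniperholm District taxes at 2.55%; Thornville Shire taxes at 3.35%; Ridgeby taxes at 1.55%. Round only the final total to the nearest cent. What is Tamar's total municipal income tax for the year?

£1,538.94

Juniperholm District, 1 January – 15 February 1999: 46 days → £49,000 × 2.55% × 46/365 = £157.4712
Thornville Shire, 16 February – 9 December 1999: 297 days → £49,000 × 3.35% × 297/365 = £1,335.6863
Ridgeby, 10 December – 31 December 1999: 22 days → £49,000 × 1.55% × 22/365 = £45.7781
Total = £1,538.9356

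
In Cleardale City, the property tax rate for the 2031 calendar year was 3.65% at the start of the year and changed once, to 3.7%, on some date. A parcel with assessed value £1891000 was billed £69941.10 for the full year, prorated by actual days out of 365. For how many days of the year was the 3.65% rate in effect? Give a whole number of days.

10 days

Let d = days at the first rate; then 365 − d days at the second rate.
£1891000 × [3.65%·d + 3.7%·(365−d)] / 365 = £69941.10
Solving gives d = 10, so the new rate took effect on 11 Jan 2031.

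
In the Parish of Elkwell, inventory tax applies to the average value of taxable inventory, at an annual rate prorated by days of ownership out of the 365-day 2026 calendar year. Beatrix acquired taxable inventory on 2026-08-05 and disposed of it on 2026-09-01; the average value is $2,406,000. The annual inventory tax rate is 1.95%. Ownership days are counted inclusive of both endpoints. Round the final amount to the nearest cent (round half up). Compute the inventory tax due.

Days held (2026-08-05 to 2026-09-01): 28 out of 365
Tax = $2,406,000 × 1.95% × 28/365 = $3,599.1123

$3,599.11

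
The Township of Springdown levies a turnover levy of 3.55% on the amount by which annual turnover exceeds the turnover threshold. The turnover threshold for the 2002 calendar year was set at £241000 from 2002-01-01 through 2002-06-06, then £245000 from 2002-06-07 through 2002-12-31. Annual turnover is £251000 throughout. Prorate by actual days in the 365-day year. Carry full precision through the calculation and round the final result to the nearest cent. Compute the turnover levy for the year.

£274.08

2002-01-01 to 2002-06-06: 157 days, exemption £241000 → (£251000 − £241000) × 3.55% × 157/365 = £152.6986
2002-06-07 to 2002-12-31: 208 days, exemption £245000 → (£251000 − £245000) × 3.55% × 208/365 = £121.3808
Total = £274.0795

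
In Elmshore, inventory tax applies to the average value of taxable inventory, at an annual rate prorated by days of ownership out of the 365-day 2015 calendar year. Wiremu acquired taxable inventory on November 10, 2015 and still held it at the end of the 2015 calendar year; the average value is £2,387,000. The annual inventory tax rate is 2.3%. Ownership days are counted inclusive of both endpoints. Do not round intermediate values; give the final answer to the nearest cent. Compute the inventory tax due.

£7,821.51

Days held (November 10 – December 31, 2015): 52 out of 365
Tax = £2,387,000 × 2.3% × 52/365 = £7,821.5123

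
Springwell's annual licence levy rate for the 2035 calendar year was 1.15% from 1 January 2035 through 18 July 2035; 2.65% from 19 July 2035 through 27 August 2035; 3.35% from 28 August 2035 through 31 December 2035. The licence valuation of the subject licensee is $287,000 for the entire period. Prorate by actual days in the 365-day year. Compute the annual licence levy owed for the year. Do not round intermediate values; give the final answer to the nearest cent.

$5,951.91

1 January – 18 July 2035: 199 days at 1.15% → $287,000 × 1.15% × 199/365 = $1,799.4507
19 July – 27 August 2035: 40 days at 2.65% → $287,000 × 2.65% × 40/365 = $833.4795
28 August – 31 December 2035: 126 days at 3.35% → $287,000 × 3.35% × 126/365 = $3,318.9781
Total = $5,951.9082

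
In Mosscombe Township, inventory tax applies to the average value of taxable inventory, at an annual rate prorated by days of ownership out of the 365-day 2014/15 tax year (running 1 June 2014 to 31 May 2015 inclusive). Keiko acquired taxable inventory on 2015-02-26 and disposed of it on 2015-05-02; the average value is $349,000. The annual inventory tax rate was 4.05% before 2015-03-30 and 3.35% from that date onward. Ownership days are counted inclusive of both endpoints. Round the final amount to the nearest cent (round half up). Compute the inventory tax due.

2015-02-26 to 2015-03-29: 32 days at 4.05% → $349,000 × 4.05% × 32/365 = $1,239.1890
2015-03-30 to 2015-05-02: 34 days at 3.35% → $349,000 × 3.35% × 34/365 = $1,089.0712
Total = $2,328.2603

$2,328.26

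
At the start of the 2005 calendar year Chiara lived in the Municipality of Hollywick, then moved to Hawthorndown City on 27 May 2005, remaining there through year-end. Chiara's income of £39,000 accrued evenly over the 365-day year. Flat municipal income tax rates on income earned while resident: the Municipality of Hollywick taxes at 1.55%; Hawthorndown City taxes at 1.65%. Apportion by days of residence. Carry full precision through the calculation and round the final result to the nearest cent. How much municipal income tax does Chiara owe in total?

£627.90

The Municipality of Hollywick, 1 Jan – 26 May 2005: 146 days → £39,000 × 1.55% × 146/365 = £241.8000
Hawthorndown City, 27 May – 31 Dec 2005: 219 days → £39,000 × 1.65% × 219/365 = £386.1000
Total = £627.9000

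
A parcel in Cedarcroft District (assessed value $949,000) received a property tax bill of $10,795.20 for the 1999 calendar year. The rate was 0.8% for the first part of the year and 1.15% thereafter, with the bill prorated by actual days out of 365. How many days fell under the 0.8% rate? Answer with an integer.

Let d = days at the first rate; then 365 − d days at the second rate.
$949,000 × [0.8%·d + 1.15%·(365−d)] / 365 = $10,795.20
Solving gives d = 13, so the new rate took effect on 14 January 1999.

13 days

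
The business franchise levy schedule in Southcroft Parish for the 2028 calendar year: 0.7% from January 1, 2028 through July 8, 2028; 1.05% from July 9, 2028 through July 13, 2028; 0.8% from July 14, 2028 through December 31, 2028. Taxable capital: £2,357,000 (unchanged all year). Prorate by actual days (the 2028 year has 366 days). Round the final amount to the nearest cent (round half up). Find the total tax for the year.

January 1 – July 8, 2028: 190 days at 0.7% → £2,357,000 × 0.7% × 190/366 = £8,565.0546
July 9 – July 13, 2028: 5 days at 1.05% → £2,357,000 × 1.05% × 5/366 = £338.0943
July 14 – December 31, 2028: 171 days at 0.8% → £2,357,000 × 0.8% × 171/366 = £8,809.7705
Total = £17,712.9194

£17,712.92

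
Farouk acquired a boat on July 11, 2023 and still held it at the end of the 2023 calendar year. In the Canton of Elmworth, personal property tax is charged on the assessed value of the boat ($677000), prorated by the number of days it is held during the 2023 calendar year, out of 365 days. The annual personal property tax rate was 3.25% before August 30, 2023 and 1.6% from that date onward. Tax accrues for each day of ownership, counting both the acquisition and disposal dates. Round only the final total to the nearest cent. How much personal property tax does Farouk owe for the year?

July 11 – August 29, 2023: 50 days at 3.25% → $677000 × 3.25% × 50/365 = $3014.0411
August 30 – December 31, 2023: 124 days at 1.6% → $677000 × 1.6% × 124/365 = $3679.9123
Total = $6693.9534

$6693.95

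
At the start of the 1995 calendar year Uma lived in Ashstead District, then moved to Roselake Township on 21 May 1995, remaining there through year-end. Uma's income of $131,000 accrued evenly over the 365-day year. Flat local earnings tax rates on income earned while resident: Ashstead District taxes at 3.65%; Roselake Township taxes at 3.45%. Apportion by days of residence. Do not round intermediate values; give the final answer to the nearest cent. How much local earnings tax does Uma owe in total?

Ashstead District, 1 Jan – 20 May 1995: 140 days → $131,000 × 3.65% × 140/365 = $1,834.0000
Roselake Township, 21 May – 31 Dec 1995: 225 days → $131,000 × 3.45% × 225/365 = $2,785.9932
Total = $4,619.9932

$4,619.99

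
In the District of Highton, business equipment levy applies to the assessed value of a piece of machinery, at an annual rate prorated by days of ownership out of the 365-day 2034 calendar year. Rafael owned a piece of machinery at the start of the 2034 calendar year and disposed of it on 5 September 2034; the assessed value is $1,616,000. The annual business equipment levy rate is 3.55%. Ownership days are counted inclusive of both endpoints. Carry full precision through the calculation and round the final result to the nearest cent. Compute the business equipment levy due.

$38,978.81

Days held (1 January – 5 September 2034): 248 out of 365
Tax = $1,616,000 × 3.55% × 248/365 = $38,978.8055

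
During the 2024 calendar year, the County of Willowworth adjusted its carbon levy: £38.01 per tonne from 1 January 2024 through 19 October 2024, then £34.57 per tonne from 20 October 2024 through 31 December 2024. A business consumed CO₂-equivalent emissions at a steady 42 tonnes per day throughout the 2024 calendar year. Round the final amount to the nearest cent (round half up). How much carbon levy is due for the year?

1 January – 19 October 2024: 293 days × 42 tonnes/day = 12,306 tonnes at £38.01/tonne → £467751.06
20 October – 31 December 2024: 73 days × 42 tonnes/day = 3,066 tonnes at £34.57/tonne → £105991.62

£573742.68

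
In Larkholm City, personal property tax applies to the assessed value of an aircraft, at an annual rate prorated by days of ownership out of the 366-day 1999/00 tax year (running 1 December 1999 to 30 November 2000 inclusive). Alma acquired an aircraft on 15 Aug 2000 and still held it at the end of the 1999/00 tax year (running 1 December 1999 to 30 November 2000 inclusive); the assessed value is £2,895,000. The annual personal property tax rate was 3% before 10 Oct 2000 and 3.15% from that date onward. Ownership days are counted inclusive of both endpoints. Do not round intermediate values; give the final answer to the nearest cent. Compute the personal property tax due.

£26,244.84

15 Aug – 9 Oct 2000: 56 days at 3% → £2,895,000 × 3% × 56/366 = £13,288.5246
10 Oct – 30 Nov 2000: 52 days at 3.15% → £2,895,000 × 3.15% × 52/366 = £12,956.3115
Total = £26,244.8361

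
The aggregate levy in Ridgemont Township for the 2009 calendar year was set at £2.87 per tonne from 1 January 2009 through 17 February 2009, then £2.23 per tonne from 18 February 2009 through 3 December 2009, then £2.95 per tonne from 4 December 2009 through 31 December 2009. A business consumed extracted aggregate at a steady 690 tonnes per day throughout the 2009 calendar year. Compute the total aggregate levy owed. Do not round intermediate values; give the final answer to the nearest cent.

£596,732.70

1 January – 17 February 2009: 48 days × 690 tonnes/day = 33,120 tonnes at £2.87/tonne → £95,054.40
18 February – 3 December 2009: 289 days × 690 tonnes/day = 199,410 tonnes at £2.23/tonne → £444,684.30
4 December – 31 December 2009: 28 days × 690 tonnes/day = 19,320 tonnes at £2.95/tonne → £56,994.00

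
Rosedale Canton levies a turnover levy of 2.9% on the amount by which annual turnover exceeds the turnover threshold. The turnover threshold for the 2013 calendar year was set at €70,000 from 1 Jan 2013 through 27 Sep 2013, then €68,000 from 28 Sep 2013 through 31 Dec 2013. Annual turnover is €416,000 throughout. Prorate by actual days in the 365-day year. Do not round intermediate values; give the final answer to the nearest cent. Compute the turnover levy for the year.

€10,049.10

1 Jan – 27 Sep 2013: 270 days, exemption €70,000 → (€416,000 − €70,000) × 2.9% × 270/365 = €7,422.4110
28 Sep – 31 Dec 2013: 95 days, exemption €68,000 → (€416,000 − €68,000) × 2.9% × 95/365 = €2,626.6849
Total = €10,049.0959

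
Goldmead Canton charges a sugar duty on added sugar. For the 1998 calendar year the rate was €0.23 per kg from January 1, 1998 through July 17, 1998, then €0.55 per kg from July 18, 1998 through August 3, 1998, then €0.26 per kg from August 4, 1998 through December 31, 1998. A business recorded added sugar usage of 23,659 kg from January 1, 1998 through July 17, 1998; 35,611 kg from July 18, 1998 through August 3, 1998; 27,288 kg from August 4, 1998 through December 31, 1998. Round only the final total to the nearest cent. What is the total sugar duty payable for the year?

€32,122.50

January 1 – July 17, 1998: 23,659 kg at €0.23/kg → €5,441.57
July 18 – August 3, 1998: 35,611 kg at €0.55/kg → €19,586.05
August 4 – December 31, 1998: 27,288 kg at €0.26/kg → €7,094.88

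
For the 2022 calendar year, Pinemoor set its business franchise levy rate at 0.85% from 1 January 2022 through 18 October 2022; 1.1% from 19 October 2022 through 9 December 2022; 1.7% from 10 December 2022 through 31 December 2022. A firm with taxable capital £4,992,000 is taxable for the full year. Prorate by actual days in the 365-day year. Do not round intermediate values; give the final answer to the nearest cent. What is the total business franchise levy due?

£46,767.52

1 January – 18 October 2022: 291 days at 0.85% → £4,992,000 × 0.85% × 291/365 = £33,829.3479
19 October – 9 December 2022: 52 days at 1.1% → £4,992,000 × 1.1% × 52/365 = £7,823.0795
10 December – 31 December 2022: 22 days at 1.7% → £4,992,000 × 1.7% × 22/365 = £5,115.0904
Total = £46,767.5178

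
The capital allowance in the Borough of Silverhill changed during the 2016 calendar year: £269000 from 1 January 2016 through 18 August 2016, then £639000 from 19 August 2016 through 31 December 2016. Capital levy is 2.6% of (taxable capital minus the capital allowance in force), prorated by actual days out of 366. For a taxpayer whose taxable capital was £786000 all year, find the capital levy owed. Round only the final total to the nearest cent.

1 January – 18 August 2016: 231 days, exemption £269000 → (£786000 − £269000) × 2.6% × 231/366 = £8483.8852
19 August – 31 December 2016: 135 days, exemption £639000 → (£786000 − £639000) × 2.6% × 135/366 = £1409.7541
Total = £9893.6393

£9893.64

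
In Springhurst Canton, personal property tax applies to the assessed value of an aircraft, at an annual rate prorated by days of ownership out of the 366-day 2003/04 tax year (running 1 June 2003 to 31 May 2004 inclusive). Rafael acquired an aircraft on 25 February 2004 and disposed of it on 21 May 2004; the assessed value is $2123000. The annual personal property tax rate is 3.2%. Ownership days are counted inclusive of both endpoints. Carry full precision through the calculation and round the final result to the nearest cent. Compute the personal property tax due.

Days held (25 February – 21 May 2004): 87 out of 366
Tax = $2123000 × 3.2% × 87/366 = $16148.7213

$16148.72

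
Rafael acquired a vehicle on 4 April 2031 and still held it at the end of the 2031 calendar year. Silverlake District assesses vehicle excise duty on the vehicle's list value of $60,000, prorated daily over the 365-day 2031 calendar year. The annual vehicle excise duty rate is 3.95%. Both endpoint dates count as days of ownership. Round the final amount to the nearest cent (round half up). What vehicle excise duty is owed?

Days held (4 April – 31 December 2031): 272 out of 365
Tax = $60,000 × 3.95% × 272/365 = $1,766.1370

$1,766.14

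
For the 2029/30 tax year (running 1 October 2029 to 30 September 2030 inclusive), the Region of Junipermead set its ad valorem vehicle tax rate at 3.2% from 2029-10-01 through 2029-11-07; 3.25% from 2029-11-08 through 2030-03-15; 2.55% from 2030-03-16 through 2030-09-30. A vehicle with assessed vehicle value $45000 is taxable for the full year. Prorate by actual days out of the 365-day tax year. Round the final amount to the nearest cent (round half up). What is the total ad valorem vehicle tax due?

$1288.42

2029-10-01 to 2029-11-07: 38 days at 3.2% → $45000 × 3.2% × 38/365 = $149.9178
2029-11-08 to 2030-03-15: 128 days at 3.25% → $45000 × 3.25% × 128/365 = $512.8767
2030-03-16 to 2030-09-30: 199 days at 2.55% → $45000 × 2.55% × 199/365 = $625.6233
Total = $1288.4178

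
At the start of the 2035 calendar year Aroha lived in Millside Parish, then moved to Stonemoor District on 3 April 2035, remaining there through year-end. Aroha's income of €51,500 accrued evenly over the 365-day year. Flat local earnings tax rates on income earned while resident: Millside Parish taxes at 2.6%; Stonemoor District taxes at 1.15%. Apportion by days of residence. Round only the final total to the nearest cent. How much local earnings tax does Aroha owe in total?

Millside Parish, 1 January – 2 April 2035: 92 days → €51,500 × 2.6% × 92/365 = €337.5014
Stonemoor District, 3 April – 31 December 2035: 273 days → €51,500 × 1.15% × 273/365 = €442.9705
Total = €780.4719

€780.47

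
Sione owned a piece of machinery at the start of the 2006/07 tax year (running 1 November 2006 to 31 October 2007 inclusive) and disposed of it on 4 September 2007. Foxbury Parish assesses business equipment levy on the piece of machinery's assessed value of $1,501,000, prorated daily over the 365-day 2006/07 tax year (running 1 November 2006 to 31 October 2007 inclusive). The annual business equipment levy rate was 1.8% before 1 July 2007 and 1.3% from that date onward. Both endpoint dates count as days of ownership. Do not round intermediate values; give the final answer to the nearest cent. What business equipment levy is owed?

$21,441.68

1 November 2006 – 30 June 2007: 242 days at 1.8% → $1,501,000 × 1.8% × 242/365 = $17,913.3041
1 July – 4 September 2007: 66 days at 1.3% → $1,501,000 × 1.3% × 66/365 = $3,528.3781
Total = $21,441.6822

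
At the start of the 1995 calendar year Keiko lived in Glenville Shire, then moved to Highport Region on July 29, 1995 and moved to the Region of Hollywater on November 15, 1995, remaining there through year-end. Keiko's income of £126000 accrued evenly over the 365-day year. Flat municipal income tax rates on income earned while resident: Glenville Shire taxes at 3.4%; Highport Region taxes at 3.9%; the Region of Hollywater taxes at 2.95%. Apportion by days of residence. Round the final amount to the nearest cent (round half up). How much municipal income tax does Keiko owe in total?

Glenville Shire, January 1 – July 28, 1995: 209 days → £126000 × 3.4% × 209/365 = £2453.0301
Highport Region, July 29 – November 14, 1995: 109 days → £126000 × 3.9% × 109/365 = £1467.4685
The Region of Hollywater, November 15 – December 31, 1995: 47 days → £126000 × 2.95% × 47/365 = £478.6274
Total = £4399.1260

£4399.13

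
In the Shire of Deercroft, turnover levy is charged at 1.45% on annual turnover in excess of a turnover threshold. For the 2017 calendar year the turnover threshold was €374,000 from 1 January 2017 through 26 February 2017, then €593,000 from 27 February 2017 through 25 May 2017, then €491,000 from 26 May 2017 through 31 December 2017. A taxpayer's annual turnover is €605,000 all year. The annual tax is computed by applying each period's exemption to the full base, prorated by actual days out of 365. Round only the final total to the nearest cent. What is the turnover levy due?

1 January – 26 February 2017: 57 days, exemption €374,000 → (€605,000 − €374,000) × 1.45% × 57/365 = €523.0726
27 February – 25 May 2017: 88 days, exemption €593,000 → (€605,000 − €593,000) × 1.45% × 88/365 = €41.9507
26 May – 31 December 2017: 220 days, exemption €491,000 → (€605,000 − €491,000) × 1.45% × 220/365 = €996.3288
Total = €1,561.3521

€1,561.35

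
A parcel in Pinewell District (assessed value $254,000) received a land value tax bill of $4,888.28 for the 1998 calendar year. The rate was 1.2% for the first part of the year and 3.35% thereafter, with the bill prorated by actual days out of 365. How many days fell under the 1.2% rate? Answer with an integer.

242 days

Let d = days at the first rate; then 365 − d days at the second rate.
$254,000 × [1.2%·d + 3.35%·(365−d)] / 365 = $4,888.28
Solving gives d = 242, so the new rate took effect on August 31, 1998.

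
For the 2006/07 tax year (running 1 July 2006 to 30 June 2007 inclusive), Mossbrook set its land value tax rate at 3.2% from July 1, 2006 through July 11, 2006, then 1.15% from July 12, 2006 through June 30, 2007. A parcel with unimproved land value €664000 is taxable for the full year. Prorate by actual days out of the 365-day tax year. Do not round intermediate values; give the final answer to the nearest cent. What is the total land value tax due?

€8046.22

July 1 – July 11, 2006: 11 days at 3.2% → €664000 × 3.2% × 11/365 = €640.3507
July 12, 2006 – June 30, 2007: 354 days at 1.15% → €664000 × 1.15% × 354/365 = €7405.8740
Total = €8046.2247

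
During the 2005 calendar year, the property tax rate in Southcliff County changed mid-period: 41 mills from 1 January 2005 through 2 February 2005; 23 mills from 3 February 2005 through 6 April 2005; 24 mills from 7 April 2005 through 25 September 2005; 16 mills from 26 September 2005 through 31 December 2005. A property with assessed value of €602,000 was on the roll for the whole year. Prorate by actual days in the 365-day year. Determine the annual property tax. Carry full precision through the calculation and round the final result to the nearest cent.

€13,989.49

1 January – 2 February 2005: 33 days at 41 mills → €602,000 × 4.1% × 33/365 = €2,231.5233
3 February – 6 April 2005: 63 days at 23 mills → €602,000 × 2.3% × 63/365 = €2,389.8575
7 April – 25 September 2005: 172 days at 24 mills → €602,000 × 2.4% × 172/365 = €6,808.3726
26 September – 31 December 2005: 97 days at 16 mills → €602,000 × 1.6% × 97/365 = €2,559.7370
Total = €13,989.4904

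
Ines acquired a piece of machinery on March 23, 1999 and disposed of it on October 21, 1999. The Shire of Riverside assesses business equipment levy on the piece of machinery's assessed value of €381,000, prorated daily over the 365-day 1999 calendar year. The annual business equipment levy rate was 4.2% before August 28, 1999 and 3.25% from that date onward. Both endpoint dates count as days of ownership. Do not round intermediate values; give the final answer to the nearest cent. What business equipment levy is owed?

€8,792.75

March 23 – August 27, 1999: 158 days at 4.2% → €381,000 × 4.2% × 158/365 = €6,926.8932
August 28 – October 21, 1999: 55 days at 3.25% → €381,000 × 3.25% × 55/365 = €1,865.8562
Total = €8,792.7493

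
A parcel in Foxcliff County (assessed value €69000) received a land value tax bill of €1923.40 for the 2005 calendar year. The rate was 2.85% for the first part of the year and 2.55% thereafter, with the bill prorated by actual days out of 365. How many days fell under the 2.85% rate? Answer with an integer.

289 days

Let d = days at the first rate; then 365 − d days at the second rate.
€69000 × [2.85%·d + 2.55%·(365−d)] / 365 = €1923.40
Solving gives d = 289, so the new rate took effect on October 17, 2005.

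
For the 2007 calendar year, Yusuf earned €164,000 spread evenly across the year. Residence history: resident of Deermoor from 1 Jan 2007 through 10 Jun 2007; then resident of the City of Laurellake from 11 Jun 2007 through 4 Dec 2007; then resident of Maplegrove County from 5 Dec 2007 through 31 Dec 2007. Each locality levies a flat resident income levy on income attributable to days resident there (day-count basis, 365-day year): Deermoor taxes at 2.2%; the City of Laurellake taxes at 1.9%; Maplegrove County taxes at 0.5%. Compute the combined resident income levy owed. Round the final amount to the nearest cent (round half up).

Deermoor, 1 Jan – 10 Jun 2007: 161 days → €164,000 × 2.2% × 161/365 = €1,591.4740
The City of Laurellake, 11 Jun – 4 Dec 2007: 177 days → €164,000 × 1.9% × 177/365 = €1,511.0466
Maplegrove County, 5 Dec – 31 Dec 2007: 27 days → €164,000 × 0.5% × 27/365 = €60.6575
Total = €3,163.1781

€3,163.18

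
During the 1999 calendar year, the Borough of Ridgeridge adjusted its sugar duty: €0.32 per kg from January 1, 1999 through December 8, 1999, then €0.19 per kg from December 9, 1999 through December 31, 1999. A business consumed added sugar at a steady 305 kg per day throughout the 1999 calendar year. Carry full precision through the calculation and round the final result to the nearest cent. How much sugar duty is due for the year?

€34,712.05

January 1 – December 8, 1999: 342 days × 305 kg/day = 104,310 kg at €0.32/kg → €33,379.20
December 9 – December 31, 1999: 23 days × 305 kg/day = 7,015 kg at €0.19/kg → €1,332.85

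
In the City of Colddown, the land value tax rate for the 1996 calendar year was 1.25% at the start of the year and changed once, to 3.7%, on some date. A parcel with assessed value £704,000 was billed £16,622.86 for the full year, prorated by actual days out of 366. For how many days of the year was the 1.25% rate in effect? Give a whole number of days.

200 days

Let d = days at the first rate; then 366 − d days at the second rate.
£704,000 × [1.25%·d + 3.7%·(366−d)] / 366 = £16,622.86
Solving gives d = 200, so the new rate took effect on 19 July 1996.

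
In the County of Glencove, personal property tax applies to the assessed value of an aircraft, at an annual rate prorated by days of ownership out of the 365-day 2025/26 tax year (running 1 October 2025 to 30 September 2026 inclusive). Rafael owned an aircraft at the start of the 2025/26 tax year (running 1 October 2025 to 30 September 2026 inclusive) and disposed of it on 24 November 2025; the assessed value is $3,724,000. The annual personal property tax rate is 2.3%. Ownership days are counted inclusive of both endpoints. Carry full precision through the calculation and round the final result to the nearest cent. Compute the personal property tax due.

$12,906.47

Days held (1 October – 24 November 2025): 55 out of 365
Tax = $3,724,000 × 2.3% × 55/365 = $12,906.4658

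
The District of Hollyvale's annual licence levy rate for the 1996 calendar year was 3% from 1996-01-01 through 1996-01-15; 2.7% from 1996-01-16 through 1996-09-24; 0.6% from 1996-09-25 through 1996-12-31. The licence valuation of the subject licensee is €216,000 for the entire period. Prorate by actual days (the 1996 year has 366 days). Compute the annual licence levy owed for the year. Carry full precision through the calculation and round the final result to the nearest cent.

€4,644.00

1996-01-01 to 1996-01-15: 15 days at 3% → €216,000 × 3% × 15/366 = €265.5738
1996-01-16 to 1996-09-24: 253 days at 2.7% → €216,000 × 2.7% × 253/366 = €4,031.4098
1996-09-25 to 1996-12-31: 98 days at 0.6% → €216,000 × 0.6% × 98/366 = €347.0164
Total = €4,644.0000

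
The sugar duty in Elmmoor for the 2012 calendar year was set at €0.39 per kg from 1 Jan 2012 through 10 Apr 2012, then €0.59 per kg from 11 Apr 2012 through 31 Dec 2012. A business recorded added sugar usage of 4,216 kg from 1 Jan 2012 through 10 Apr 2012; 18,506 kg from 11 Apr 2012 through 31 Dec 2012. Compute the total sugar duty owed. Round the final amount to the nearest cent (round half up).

€12,562.78

1 Jan – 10 Apr 2012: 4,216 kg at €0.39/kg → €1,644.24
11 Apr – 31 Dec 2012: 18,506 kg at €0.59/kg → €10,918.54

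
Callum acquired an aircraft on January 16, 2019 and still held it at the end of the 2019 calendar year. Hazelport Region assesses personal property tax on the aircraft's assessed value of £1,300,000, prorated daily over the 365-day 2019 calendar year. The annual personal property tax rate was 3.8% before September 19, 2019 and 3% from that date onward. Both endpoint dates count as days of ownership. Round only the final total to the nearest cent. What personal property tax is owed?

January 16 – September 18, 2019: 246 days at 3.8% → £1,300,000 × 3.8% × 246/365 = £33,294.2466
September 19 – December 31, 2019: 104 days at 3% → £1,300,000 × 3% × 104/365 = £11,112.3288
Total = £44,406.5753

£44,406.58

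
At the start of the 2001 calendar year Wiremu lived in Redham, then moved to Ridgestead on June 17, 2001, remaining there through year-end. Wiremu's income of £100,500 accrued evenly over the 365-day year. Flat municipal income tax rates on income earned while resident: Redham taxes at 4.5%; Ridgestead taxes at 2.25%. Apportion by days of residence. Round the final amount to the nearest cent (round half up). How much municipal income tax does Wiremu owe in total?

Redham, January 1 – June 16, 2001: 167 days → £100,500 × 4.5% × 167/365 = £2,069.1986
Ridgestead, June 17 – December 31, 2001: 198 days → £100,500 × 2.25% × 198/365 = £1,226.6507
Total = £3,295.8493

£3,295.85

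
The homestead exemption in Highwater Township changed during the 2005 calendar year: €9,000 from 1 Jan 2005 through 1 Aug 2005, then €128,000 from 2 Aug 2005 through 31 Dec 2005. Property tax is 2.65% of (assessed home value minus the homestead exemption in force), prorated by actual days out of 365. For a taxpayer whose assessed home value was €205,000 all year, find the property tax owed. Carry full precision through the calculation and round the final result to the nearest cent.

1 Jan – 1 Aug 2005: 213 days, exemption €9,000 → (€205,000 − €9,000) × 2.65% × 213/365 = €3,031.0192
2 Aug – 31 Dec 2005: 152 days, exemption €128,000 → (€205,000 − €128,000) × 2.65% × 152/365 = €849.7425
Total = €3,880.7616

€3,880.76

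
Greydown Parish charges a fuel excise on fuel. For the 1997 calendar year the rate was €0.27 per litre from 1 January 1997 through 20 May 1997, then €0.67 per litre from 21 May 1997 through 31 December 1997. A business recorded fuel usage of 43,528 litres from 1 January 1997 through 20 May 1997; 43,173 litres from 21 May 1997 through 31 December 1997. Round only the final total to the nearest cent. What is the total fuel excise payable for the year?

€40,678.47

1 January – 20 May 1997: 43,528 litres at €0.27/litre → €11,752.56
21 May – 31 December 1997: 43,173 litres at €0.67/litre → €28,925.91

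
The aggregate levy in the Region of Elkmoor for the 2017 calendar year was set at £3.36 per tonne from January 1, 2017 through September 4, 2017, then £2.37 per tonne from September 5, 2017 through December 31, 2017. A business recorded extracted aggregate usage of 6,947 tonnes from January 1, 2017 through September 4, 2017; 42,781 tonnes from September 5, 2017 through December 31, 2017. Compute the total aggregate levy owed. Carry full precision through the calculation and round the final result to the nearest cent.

January 1 – September 4, 2017: 6,947 tonnes at £3.36/tonne → £23,341.92
September 5 – December 31, 2017: 42,781 tonnes at £2.37/tonne → £101,390.97

£124,732.89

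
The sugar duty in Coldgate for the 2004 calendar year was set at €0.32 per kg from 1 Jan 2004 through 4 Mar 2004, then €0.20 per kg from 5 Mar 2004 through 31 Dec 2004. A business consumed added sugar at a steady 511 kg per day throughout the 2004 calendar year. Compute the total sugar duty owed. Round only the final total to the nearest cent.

€41329.68

1 Jan – 4 Mar 2004: 64 days × 511 kg/day = 32,704 kg at €0.32/kg → €10465.28
5 Mar – 31 Dec 2004: 302 days × 511 kg/day = 154,322 kg at €0.20/kg → €30864.40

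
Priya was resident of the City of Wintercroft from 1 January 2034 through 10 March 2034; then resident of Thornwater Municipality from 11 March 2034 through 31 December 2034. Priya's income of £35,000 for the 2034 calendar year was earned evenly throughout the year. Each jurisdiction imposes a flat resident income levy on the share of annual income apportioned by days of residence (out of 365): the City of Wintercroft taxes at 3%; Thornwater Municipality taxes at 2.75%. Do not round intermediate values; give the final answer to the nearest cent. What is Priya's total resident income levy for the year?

The City of Wintercroft, 1 January – 10 March 2034: 69 days → £35,000 × 3% × 69/365 = £198.4932
Thornwater Municipality, 11 March – 31 December 2034: 296 days → £35,000 × 2.75% × 296/365 = £780.5479
Total = £979.0411

£979.04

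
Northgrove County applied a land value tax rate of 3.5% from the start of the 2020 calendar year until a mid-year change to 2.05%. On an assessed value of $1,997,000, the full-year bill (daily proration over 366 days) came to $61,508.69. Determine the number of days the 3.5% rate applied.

Let d = days at the first rate; then 366 − d days at the second rate.
$1,997,000 × [3.5%·d + 2.05%·(366−d)] / 366 = $61,508.69
Solving gives d = 260, so the new rate took effect on 17 Sep 2020.

260 days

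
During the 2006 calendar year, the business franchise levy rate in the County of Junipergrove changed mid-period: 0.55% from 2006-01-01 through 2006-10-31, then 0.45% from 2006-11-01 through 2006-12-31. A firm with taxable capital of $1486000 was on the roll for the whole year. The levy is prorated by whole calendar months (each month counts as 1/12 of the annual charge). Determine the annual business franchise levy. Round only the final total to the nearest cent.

$7925.33

2006-01-01 to 2006-10-31: 10 months at 0.55% → $1486000 × 0.55% × 10/12 = $6810.8333
2006-11-01 to 2006-12-31: 2 months at 0.45% → $1486000 × 0.45% × 2/12 = $1114.5000
Total = $7925.3333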